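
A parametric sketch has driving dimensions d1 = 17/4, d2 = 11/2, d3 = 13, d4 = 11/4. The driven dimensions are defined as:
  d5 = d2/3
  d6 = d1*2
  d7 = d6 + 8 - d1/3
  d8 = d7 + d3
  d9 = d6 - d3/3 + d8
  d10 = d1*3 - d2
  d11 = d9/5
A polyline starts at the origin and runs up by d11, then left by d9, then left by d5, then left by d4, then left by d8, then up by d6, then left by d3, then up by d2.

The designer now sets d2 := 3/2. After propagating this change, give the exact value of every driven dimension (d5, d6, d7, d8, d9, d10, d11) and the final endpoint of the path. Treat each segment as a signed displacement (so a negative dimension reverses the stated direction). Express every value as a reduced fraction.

d5 = 1/2
d6 = 17/2
d7 = 181/12
d8 = 337/12
d9 = 129/4
d10 = 45/4
d11 = 129/20
endpoint = (-919/12, 329/20)

Apply edit: d2 := 3/2
  d5 = d2/3 = 1/2
  d6 = d1*2 = 17/2
  d7 = d6 + 8 - d1/3 = 181/12
  d8 = d7 + d3 = 337/12
  d9 = d6 - d3/3 + d8 = 129/4
  d10 = d1*3 - d2 = 45/4
  d11 = d9/5 = 129/20
Walk from origin (0, 0):
  seg 1: up by d11 = 129/20 → (0, 129/20)
  seg 2: left by d9 = 129/4 → (-129/4, 129/20)
  seg 3: left by d5 = 1/2 → (-131/4, 129/20)
  seg 4: left by d4 = 11/4 → (-71/2, 129/20)
  seg 5: left by d8 = 337/12 → (-763/12, 129/20)
  seg 6: up by d6 = 17/2 → (-763/12, 299/20)
  seg 7: left by d3 = 13 → (-919/12, 299/20)
  seg 8: up by d2 = 3/2 → (-919/12, 329/20)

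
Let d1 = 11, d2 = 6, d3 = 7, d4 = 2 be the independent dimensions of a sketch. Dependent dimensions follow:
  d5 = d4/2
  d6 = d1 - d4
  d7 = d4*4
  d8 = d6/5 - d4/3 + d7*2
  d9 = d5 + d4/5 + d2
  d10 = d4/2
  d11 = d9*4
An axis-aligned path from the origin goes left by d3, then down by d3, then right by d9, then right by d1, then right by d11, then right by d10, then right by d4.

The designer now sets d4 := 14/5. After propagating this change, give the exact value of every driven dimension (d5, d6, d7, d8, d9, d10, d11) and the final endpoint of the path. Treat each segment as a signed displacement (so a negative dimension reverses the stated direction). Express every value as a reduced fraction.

Apply edit: d4 := 14/5
  d5 = d4/2 = 7/5
  d6 = d1 - d4 = 41/5
  d7 = d4*4 = 56/5
  d8 = d6/5 - d4/3 + d7*2 = 1733/75
  d9 = d5 + d4/5 + d2 = 199/25
  d10 = d4/2 = 7/5
  d11 = d9*4 = 796/25
Walk from origin (0, 0):
  seg 1: left by d3 = 7 → (-7, 0)
  seg 2: down by d3 = 7 → (-7, -7)
  seg 3: right by d9 = 199/25 → (24/25, -7)
  seg 4: right by d1 = 11 → (299/25, -7)
  seg 5: right by d11 = 796/25 → (219/5, -7)
  seg 6: right by d10 = 7/5 → (226/5, -7)
  seg 7: right by d4 = 14/5 → (48, -7)

d5 = 7/5
d6 = 41/5
d7 = 56/5
d8 = 1733/75
d9 = 199/25
d10 = 7/5
d11 = 796/25
endpoint = (48, -7)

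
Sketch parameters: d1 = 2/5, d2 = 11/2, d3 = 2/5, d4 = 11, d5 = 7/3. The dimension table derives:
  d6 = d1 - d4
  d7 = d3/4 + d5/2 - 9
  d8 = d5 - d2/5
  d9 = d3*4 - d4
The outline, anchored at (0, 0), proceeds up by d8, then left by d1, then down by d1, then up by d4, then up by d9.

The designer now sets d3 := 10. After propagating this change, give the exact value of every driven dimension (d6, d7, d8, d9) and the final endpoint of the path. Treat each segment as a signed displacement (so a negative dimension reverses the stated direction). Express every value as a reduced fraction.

Apply edit: d3 := 10
  d6 = d1 - d4 = -53/5
  d7 = d3/4 + d5/2 - 9 = -16/3
  d8 = d5 - d2/5 = 37/30
  d9 = d3*4 - d4 = 29
Walk from origin (0, 0):
  seg 1: up by d8 = 37/30 → (0, 37/30)
  seg 2: left by d1 = 2/5 → (-2/5, 37/30)
  seg 3: down by d1 = 2/5 → (-2/5, 5/6)
  seg 4: up by d4 = 11 → (-2/5, 71/6)
  seg 5: up by d9 = 29 → (-2/5, 245/6)

d6 = -53/5
d7 = -16/3
d8 = 37/30
d9 = 29
endpoint = (-2/5, 245/6)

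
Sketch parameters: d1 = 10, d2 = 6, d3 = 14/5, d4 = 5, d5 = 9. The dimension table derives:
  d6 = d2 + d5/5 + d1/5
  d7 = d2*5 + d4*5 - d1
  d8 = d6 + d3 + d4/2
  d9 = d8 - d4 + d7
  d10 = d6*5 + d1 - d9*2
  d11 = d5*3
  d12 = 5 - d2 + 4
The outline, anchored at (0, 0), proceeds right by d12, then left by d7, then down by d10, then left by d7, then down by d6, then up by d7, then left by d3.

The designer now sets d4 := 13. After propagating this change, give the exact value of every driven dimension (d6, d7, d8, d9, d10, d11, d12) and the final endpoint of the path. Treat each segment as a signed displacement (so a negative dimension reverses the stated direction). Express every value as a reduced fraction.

d6 = 49/5
d7 = 85
d8 = 191/10
d9 = 911/10
d10 = -616/5
d11 = 27
d12 = 3
endpoint = (-849/5, 992/5)

Apply edit: d4 := 13
  d6 = d2 + d5/5 + d1/5 = 49/5
  d7 = d2*5 + d4*5 - d1 = 85
  d8 = d6 + d3 + d4/2 = 191/10
  d9 = d8 - d4 + d7 = 911/10
  d10 = d6*5 + d1 - d9*2 = -616/5
  d11 = d5*3 = 27
  d12 = 5 - d2 + 4 = 3
Walk from origin (0, 0):
  seg 1: right by d12 = 3 → (3, 0)
  seg 2: left by d7 = 85 → (-82, 0)
  seg 3: down by d10 = -616/5 → (-82, 616/5)
  seg 4: left by d7 = 85 → (-167, 616/5)
  seg 5: down by d6 = 49/5 → (-167, 567/5)
  seg 6: up by d7 = 85 → (-167, 992/5)
  seg 7: left by d3 = 14/5 → (-849/5, 992/5)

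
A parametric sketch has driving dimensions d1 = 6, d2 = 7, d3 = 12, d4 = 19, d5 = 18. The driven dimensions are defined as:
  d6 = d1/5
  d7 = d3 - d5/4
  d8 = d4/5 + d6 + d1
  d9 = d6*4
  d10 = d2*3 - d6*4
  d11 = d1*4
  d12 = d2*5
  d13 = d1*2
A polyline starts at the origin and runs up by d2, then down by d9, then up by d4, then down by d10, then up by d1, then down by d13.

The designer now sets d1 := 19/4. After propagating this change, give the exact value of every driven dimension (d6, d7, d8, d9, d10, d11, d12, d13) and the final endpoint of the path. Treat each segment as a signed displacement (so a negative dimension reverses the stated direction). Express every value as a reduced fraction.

d6 = 19/20
d7 = 15/2
d8 = 19/2
d9 = 19/5
d10 = 86/5
d11 = 19
d12 = 35
d13 = 19/2
endpoint = (0, 1/4)

Apply edit: d1 := 19/4
  d6 = d1/5 = 19/20
  d7 = d3 - d5/4 = 15/2
  d8 = d4/5 + d6 + d1 = 19/2
  d9 = d6*4 = 19/5
  d10 = d2*3 - d6*4 = 86/5
  d11 = d1*4 = 19
  d12 = d2*5 = 35
  d13 = d1*2 = 19/2
Walk from origin (0, 0):
  seg 1: up by d2 = 7 → (0, 7)
  seg 2: down by d9 = 19/5 → (0, 16/5)
  seg 3: up by d4 = 19 → (0, 111/5)
  seg 4: down by d10 = 86/5 → (0, 5)
  seg 5: up by d1 = 19/4 → (0, 39/4)
  seg 6: down by d13 = 19/2 → (0, 1/4)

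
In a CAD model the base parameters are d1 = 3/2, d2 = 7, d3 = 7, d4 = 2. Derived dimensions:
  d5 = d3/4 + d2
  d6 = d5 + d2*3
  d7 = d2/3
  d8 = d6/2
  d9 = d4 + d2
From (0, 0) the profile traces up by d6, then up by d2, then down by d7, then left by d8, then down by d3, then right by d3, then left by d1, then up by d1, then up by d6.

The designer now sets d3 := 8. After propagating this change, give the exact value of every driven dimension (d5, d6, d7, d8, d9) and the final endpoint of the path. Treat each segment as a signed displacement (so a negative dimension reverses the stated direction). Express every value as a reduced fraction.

d5 = 9
d6 = 30
d7 = 7/3
d8 = 15
d9 = 9
endpoint = (-17/2, 349/6)

Apply edit: d3 := 8
  d5 = d3/4 + d2 = 9
  d6 = d5 + d2*3 = 30
  d7 = d2/3 = 7/3
  d8 = d6/2 = 15
  d9 = d4 + d2 = 9
Walk from origin (0, 0):
  seg 1: up by d6 = 30 → (0, 30)
  seg 2: up by d2 = 7 → (0, 37)
  seg 3: down by d7 = 7/3 → (0, 104/3)
  seg 4: left by d8 = 15 → (-15, 104/3)
  seg 5: down by d3 = 8 → (-15, 80/3)
  seg 6: right by d3 = 8 → (-7, 80/3)
  seg 7: left by d1 = 3/2 → (-17/2, 80/3)
  seg 8: up by d1 = 3/2 → (-17/2, 169/6)
  seg 9: up by d6 = 30 → (-17/2, 349/6)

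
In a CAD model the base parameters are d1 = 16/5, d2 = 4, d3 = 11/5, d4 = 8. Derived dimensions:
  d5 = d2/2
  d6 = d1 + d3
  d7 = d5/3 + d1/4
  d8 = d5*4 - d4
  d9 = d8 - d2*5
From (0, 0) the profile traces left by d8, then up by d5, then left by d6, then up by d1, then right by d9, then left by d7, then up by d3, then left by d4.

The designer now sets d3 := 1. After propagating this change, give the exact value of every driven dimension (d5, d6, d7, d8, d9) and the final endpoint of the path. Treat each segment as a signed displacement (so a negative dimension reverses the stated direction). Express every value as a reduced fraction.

Apply edit: d3 := 1
  d5 = d2/2 = 2
  d6 = d1 + d3 = 21/5
  d7 = d5/3 + d1/4 = 22/15
  d8 = d5*4 - d4 = 0
  d9 = d8 - d2*5 = -20
Walk from origin (0, 0):
  seg 1: left by d8 = 0 → (0, 0)
  seg 2: up by d5 = 2 → (0, 2)
  seg 3: left by d6 = 21/5 → (-21/5, 2)
  seg 4: up by d1 = 16/5 → (-21/5, 26/5)
  seg 5: right by d9 = -20 → (-121/5, 26/5)
  seg 6: left by d7 = 22/15 → (-77/3, 26/5)
  seg 7: up by d3 = 1 → (-77/3, 31/5)
  seg 8: left by d4 = 8 → (-101/3, 31/5)

d5 = 2
d6 = 21/5
d7 = 22/15
d8 = 0
d9 = -20
endpoint = (-101/3, 31/5)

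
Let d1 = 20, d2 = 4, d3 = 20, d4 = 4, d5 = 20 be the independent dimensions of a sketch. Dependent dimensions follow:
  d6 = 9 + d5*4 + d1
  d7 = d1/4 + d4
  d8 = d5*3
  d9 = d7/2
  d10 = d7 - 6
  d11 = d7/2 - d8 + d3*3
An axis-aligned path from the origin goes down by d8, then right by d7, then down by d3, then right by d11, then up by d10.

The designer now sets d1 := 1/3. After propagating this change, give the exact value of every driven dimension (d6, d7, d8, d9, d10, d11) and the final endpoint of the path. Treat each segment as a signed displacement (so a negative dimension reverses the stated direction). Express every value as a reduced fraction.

d6 = 268/3
d7 = 49/12
d8 = 60
d9 = 49/24
d10 = -23/12
d11 = 49/24
endpoint = (49/8, -983/12)

Apply edit: d1 := 1/3
  d6 = 9 + d5*4 + d1 = 268/3
  d7 = d1/4 + d4 = 49/12
  d8 = d5*3 = 60
  d9 = d7/2 = 49/24
  d10 = d7 - 6 = -23/12
  d11 = d7/2 - d8 + d3*3 = 49/24
Walk from origin (0, 0):
  seg 1: down by d8 = 60 → (0, -60)
  seg 2: right by d7 = 49/12 → (49/12, -60)
  seg 3: down by d3 = 20 → (49/12, -80)
  seg 4: right by d11 = 49/24 → (49/8, -80)
  seg 5: up by d10 = -23/12 → (49/8, -983/12)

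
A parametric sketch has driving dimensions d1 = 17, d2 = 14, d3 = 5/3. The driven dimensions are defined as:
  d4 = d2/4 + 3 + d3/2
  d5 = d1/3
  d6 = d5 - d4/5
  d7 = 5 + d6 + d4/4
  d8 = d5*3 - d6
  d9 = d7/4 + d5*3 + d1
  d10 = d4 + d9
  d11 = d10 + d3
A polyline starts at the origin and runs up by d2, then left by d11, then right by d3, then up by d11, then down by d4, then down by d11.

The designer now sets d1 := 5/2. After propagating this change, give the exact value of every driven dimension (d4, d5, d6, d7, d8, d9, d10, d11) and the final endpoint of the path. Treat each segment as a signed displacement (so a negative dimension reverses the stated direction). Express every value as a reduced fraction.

d4 = 22/3
d5 = 5/6
d6 = -19/30
d7 = 31/5
d8 = 47/15
d9 = 131/20
d10 = 833/60
d11 = 311/20
endpoint = (-833/60, 20/3)

Apply edit: d1 := 5/2
  d4 = d2/4 + 3 + d3/2 = 22/3
  d5 = d1/3 = 5/6
  d6 = d5 - d4/5 = -19/30
  d7 = 5 + d6 + d4/4 = 31/5
  d8 = d5*3 - d6 = 47/15
  d9 = d7/4 + d5*3 + d1 = 131/20
  d10 = d4 + d9 = 833/60
  d11 = d10 + d3 = 311/20
Walk from origin (0, 0):
  seg 1: up by d2 = 14 → (0, 14)
  seg 2: left by d11 = 311/20 → (-311/20, 14)
  seg 3: right by d3 = 5/3 → (-833/60, 14)
  seg 4: up by d11 = 311/20 → (-833/60, 591/20)
  seg 5: down by d4 = 22/3 → (-833/60, 1333/60)
  seg 6: down by d11 = 311/20 → (-833/60, 20/3)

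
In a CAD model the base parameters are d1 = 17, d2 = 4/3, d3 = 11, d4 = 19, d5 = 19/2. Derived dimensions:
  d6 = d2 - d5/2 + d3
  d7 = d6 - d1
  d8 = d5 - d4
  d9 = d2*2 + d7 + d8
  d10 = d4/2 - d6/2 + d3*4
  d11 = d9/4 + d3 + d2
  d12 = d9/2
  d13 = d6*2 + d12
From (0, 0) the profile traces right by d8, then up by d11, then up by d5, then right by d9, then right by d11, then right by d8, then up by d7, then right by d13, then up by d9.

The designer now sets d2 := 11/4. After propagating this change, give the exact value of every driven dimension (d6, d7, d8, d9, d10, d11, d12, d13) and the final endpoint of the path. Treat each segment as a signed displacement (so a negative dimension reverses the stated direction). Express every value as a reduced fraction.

Apply edit: d2 := 11/4
  d6 = d2 - d5/2 + d3 = 9
  d7 = d6 - d1 = -8
  d8 = d5 - d4 = -19/2
  d9 = d2*2 + d7 + d8 = -12
  d10 = d4/2 - d6/2 + d3*4 = 49
  d11 = d9/4 + d3 + d2 = 43/4
  d12 = d9/2 = -6
  d13 = d6*2 + d12 = 12
Walk from origin (0, 0):
  seg 1: right by d8 = -19/2 → (-19/2, 0)
  seg 2: up by d11 = 43/4 → (-19/2, 43/4)
  seg 3: up by d5 = 19/2 → (-19/2, 81/4)
  seg 4: right by d9 = -12 → (-43/2, 81/4)
  seg 5: right by d11 = 43/4 → (-43/4, 81/4)
  seg 6: right by d8 = -19/2 → (-81/4, 81/4)
  seg 7: up by d7 = -8 → (-81/4, 49/4)
  seg 8: right by d13 = 12 → (-33/4, 49/4)
  seg 9: up by d9 = -12 → (-33/4, 1/4)

d6 = 9
d7 = -8
d8 = -19/2
d9 = -12
d10 = 49
d11 = 43/4
d12 = -6
d13 = 12
endpoint = (-33/4, 1/4)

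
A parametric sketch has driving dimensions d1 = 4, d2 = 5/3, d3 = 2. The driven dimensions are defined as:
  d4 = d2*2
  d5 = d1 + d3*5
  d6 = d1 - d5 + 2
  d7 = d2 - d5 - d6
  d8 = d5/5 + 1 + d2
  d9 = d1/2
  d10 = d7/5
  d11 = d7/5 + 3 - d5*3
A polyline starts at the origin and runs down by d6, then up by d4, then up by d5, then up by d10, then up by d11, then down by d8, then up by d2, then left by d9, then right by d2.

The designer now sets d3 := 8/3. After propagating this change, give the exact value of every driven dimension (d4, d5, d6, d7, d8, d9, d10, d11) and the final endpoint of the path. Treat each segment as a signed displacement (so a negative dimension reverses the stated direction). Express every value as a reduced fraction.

d4 = 10/3
d5 = 52/3
d6 = -34/3
d7 = -13/3
d8 = 92/15
d9 = 2
d10 = -13/15
d11 = -748/15
endpoint = (-1/3, -116/5)

Apply edit: d3 := 8/3
  d4 = d2*2 = 10/3
  d5 = d1 + d3*5 = 52/3
  d6 = d1 - d5 + 2 = -34/3
  d7 = d2 - d5 - d6 = -13/3
  d8 = d5/5 + 1 + d2 = 92/15
  d9 = d1/2 = 2
  d10 = d7/5 = -13/15
  d11 = d7/5 + 3 - d5*3 = -748/15
Walk from origin (0, 0):
  seg 1: down by d6 = -34/3 → (0, 34/3)
  seg 2: up by d4 = 10/3 → (0, 44/3)
  seg 3: up by d5 = 52/3 → (0, 32)
  seg 4: up by d10 = -13/15 → (0, 467/15)
  seg 5: up by d11 = -748/15 → (0, -281/15)
  seg 6: down by d8 = 92/15 → (0, -373/15)
  seg 7: up by d2 = 5/3 → (0, -116/5)
  seg 8: left by d9 = 2 → (-2, -116/5)
  seg 9: right by d2 = 5/3 → (-1/3, -116/5)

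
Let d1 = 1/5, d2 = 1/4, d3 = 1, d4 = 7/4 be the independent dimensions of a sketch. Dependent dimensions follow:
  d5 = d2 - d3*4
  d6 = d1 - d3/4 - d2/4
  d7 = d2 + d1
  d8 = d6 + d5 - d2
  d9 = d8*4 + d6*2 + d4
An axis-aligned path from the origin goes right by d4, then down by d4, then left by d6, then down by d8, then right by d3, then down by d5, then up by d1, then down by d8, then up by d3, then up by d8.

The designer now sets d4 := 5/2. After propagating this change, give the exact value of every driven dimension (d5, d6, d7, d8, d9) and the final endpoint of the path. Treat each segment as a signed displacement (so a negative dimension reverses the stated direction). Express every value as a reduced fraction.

d5 = -15/4
d6 = -9/80
d7 = 9/20
d8 = -329/80
d9 = -567/40
endpoint = (289/80, 105/16)

Apply edit: d4 := 5/2
  d5 = d2 - d3*4 = -15/4
  d6 = d1 - d3/4 - d2/4 = -9/80
  d7 = d2 + d1 = 9/20
  d8 = d6 + d5 - d2 = -329/80
  d9 = d8*4 + d6*2 + d4 = -567/40
Walk from origin (0, 0):
  seg 1: right by d4 = 5/2 → (5/2, 0)
  seg 2: down by d4 = 5/2 → (5/2, -5/2)
  seg 3: left by d6 = -9/80 → (209/80, -5/2)
  seg 4: down by d8 = -329/80 → (209/80, 129/80)
  seg 5: right by d3 = 1 → (289/80, 129/80)
  seg 6: down by d5 = -15/4 → (289/80, 429/80)
  seg 7: up by d1 = 1/5 → (289/80, 89/16)
  seg 8: down by d8 = -329/80 → (289/80, 387/40)
  seg 9: up by d3 = 1 → (289/80, 427/40)
  seg 10: up by d8 = -329/80 → (289/80, 105/16)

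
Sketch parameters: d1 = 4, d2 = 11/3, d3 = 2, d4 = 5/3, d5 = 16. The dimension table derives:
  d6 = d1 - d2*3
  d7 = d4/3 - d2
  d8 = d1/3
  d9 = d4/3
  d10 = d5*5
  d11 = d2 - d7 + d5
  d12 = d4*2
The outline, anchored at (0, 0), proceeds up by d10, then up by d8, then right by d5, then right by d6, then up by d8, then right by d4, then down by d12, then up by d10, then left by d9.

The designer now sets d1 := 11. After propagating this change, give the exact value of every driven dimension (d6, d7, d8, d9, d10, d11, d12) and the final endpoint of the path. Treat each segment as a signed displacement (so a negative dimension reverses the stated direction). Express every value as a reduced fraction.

Apply edit: d1 := 11
  d6 = d1 - d2*3 = 0
  d7 = d4/3 - d2 = -28/9
  d8 = d1/3 = 11/3
  d9 = d4/3 = 5/9
  d10 = d5*5 = 80
  d11 = d2 - d7 + d5 = 205/9
  d12 = d4*2 = 10/3
Walk from origin (0, 0):
  seg 1: up by d10 = 80 → (0, 80)
  seg 2: up by d8 = 11/3 → (0, 251/3)
  seg 3: right by d5 = 16 → (16, 251/3)
  seg 4: right by d6 = 0 → (16, 251/3)
  seg 5: up by d8 = 11/3 → (16, 262/3)
  seg 6: right by d4 = 5/3 → (53/3, 262/3)
  seg 7: down by d12 = 10/3 → (53/3, 84)
  seg 8: up by d10 = 80 → (53/3, 164)
  seg 9: left by d9 = 5/9 → (154/9, 164)

d6 = 0
d7 = -28/9
d8 = 11/3
d9 = 5/9
d10 = 80
d11 = 205/9
d12 = 10/3
endpoint = (154/9, 164)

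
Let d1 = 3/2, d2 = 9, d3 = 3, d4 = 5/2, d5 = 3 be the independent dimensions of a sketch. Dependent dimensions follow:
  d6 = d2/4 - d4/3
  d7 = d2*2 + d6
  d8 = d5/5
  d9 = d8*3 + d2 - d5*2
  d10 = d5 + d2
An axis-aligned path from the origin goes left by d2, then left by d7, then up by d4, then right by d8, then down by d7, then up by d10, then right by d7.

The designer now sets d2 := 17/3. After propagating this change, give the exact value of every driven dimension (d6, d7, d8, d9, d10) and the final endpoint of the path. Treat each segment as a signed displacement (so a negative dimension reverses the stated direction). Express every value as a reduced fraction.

d6 = 7/12
d7 = 143/12
d8 = 3/5
d9 = 22/15
d10 = 26/3
endpoint = (-76/15, -3/4)

Apply edit: d2 := 17/3
  d6 = d2/4 - d4/3 = 7/12
  d7 = d2*2 + d6 = 143/12
  d8 = d5/5 = 3/5
  d9 = d8*3 + d2 - d5*2 = 22/15
  d10 = d5 + d2 = 26/3
Walk from origin (0, 0):
  seg 1: left by d2 = 17/3 → (-17/3, 0)
  seg 2: left by d7 = 143/12 → (-211/12, 0)
  seg 3: up by d4 = 5/2 → (-211/12, 5/2)
  seg 4: right by d8 = 3/5 → (-1019/60, 5/2)
  seg 5: down by d7 = 143/12 → (-1019/60, -113/12)
  seg 6: up by d10 = 26/3 → (-1019/60, -3/4)
  seg 7: right by d7 = 143/12 → (-76/15, -3/4)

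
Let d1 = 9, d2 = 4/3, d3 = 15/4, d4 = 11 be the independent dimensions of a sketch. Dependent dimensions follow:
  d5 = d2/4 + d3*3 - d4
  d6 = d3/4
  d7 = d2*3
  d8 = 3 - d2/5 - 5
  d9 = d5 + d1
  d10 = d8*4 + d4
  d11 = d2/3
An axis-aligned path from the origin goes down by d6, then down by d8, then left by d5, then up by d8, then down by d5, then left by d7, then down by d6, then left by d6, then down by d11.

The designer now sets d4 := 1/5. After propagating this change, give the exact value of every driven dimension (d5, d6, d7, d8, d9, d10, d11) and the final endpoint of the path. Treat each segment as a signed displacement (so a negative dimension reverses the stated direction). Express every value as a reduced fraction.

Apply edit: d4 := 1/5
  d5 = d2/4 + d3*3 - d4 = 683/60
  d6 = d3/4 = 15/16
  d7 = d2*3 = 4
  d8 = 3 - d2/5 - 5 = -34/15
  d9 = d5 + d1 = 1223/60
  d10 = d8*4 + d4 = -133/15
  d11 = d2/3 = 4/9
Walk from origin (0, 0):
  seg 1: down by d6 = 15/16 → (0, -15/16)
  seg 2: down by d8 = -34/15 → (0, 319/240)
  seg 3: left by d5 = 683/60 → (-683/60, 319/240)
  seg 4: up by d8 = -34/15 → (-683/60, -15/16)
  seg 5: down by d5 = 683/60 → (-683/60, -2957/240)
  seg 6: left by d7 = 4 → (-923/60, -2957/240)
  seg 7: down by d6 = 15/16 → (-923/60, -1591/120)
  seg 8: left by d6 = 15/16 → (-3917/240, -1591/120)
  seg 9: down by d11 = 4/9 → (-3917/240, -4933/360)

d5 = 683/60
d6 = 15/16
d7 = 4
d8 = -34/15
d9 = 1223/60
d10 = -133/15
d11 = 4/9
endpoint = (-3917/240, -4933/360)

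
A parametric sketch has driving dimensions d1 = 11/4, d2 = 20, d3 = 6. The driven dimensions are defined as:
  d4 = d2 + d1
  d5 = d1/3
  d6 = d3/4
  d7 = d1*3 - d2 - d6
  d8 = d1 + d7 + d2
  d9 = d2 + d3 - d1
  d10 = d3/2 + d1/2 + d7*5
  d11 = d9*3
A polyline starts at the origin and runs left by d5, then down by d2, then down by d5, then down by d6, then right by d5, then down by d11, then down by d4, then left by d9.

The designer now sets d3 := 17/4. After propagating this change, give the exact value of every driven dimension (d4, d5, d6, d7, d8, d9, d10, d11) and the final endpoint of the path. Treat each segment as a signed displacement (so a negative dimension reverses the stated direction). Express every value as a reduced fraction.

d4 = 91/4
d5 = 11/12
d6 = 17/16
d7 = -205/16
d8 = 159/16
d9 = 43/2
d10 = -969/16
d11 = 129/2
endpoint = (-43/2, -5243/48)

Apply edit: d3 := 17/4
  d4 = d2 + d1 = 91/4
  d5 = d1/3 = 11/12
  d6 = d3/4 = 17/16
  d7 = d1*3 - d2 - d6 = -205/16
  d8 = d1 + d7 + d2 = 159/16
  d9 = d2 + d3 - d1 = 43/2
  d10 = d3/2 + d1/2 + d7*5 = -969/16
  d11 = d9*3 = 129/2
Walk from origin (0, 0):
  seg 1: left by d5 = 11/12 → (-11/12, 0)
  seg 2: down by d2 = 20 → (-11/12, -20)
  seg 3: down by d5 = 11/12 → (-11/12, -251/12)
  seg 4: down by d6 = 17/16 → (-11/12, -1055/48)
  seg 5: right by d5 = 11/12 → (0, -1055/48)
  seg 6: down by d11 = 129/2 → (0, -4151/48)
  seg 7: down by d4 = 91/4 → (0, -5243/48)
  seg 8: left by d9 = 43/2 → (-43/2, -5243/48)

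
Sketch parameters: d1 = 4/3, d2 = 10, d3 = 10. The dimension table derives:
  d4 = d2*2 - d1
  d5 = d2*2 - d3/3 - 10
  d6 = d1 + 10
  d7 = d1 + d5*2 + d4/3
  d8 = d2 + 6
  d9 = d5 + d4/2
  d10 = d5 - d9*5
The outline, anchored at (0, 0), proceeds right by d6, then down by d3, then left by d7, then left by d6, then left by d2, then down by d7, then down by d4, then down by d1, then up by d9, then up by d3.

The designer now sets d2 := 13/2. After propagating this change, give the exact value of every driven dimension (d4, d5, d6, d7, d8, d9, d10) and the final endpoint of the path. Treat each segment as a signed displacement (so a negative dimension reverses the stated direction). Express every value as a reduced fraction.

d4 = 35/3
d5 = -1/3
d6 = 34/3
d7 = 41/9
d8 = 25/2
d9 = 11/2
d10 = -167/6
endpoint = (-199/18, -217/18)

Apply edit: d2 := 13/2
  d4 = d2*2 - d1 = 35/3
  d5 = d2*2 - d3/3 - 10 = -1/3
  d6 = d1 + 10 = 34/3
  d7 = d1 + d5*2 + d4/3 = 41/9
  d8 = d2 + 6 = 25/2
  d9 = d5 + d4/2 = 11/2
  d10 = d5 - d9*5 = -167/6
Walk from origin (0, 0):
  seg 1: right by d6 = 34/3 → (34/3, 0)
  seg 2: down by d3 = 10 → (34/3, -10)
  seg 3: left by d7 = 41/9 → (61/9, -10)
  seg 4: left by d6 = 34/3 → (-41/9, -10)
  seg 5: left by d2 = 13/2 → (-199/18, -10)
  seg 6: down by d7 = 41/9 → (-199/18, -131/9)
  seg 7: down by d4 = 35/3 → (-199/18, -236/9)
  seg 8: down by d1 = 4/3 → (-199/18, -248/9)
  seg 9: up by d9 = 11/2 → (-199/18, -397/18)
  seg 10: up by d3 = 10 → (-199/18, -217/18)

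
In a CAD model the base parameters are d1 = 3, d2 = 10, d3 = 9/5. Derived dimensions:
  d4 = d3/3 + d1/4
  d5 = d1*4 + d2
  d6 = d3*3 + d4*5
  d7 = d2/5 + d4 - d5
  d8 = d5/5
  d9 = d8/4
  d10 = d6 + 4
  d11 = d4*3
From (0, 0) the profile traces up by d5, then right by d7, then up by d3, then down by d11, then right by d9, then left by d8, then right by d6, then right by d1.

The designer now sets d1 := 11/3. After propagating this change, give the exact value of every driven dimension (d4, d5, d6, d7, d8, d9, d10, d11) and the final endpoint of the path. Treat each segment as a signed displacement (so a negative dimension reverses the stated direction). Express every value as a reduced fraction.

d4 = 91/60
d5 = 74/3
d6 = 779/60
d7 = -423/20
d8 = 74/15
d9 = 37/30
d10 = 1019/60
d11 = 91/20
endpoint = (-41/5, 263/12)

Apply edit: d1 := 11/3
  d4 = d3/3 + d1/4 = 91/60
  d5 = d1*4 + d2 = 74/3
  d6 = d3*3 + d4*5 = 779/60
  d7 = d2/5 + d4 - d5 = -423/20
  d8 = d5/5 = 74/15
  d9 = d8/4 = 37/30
  d10 = d6 + 4 = 1019/60
  d11 = d4*3 = 91/20
Walk from origin (0, 0):
  seg 1: up by d5 = 74/3 → (0, 74/3)
  seg 2: right by d7 = -423/20 → (-423/20, 74/3)
  seg 3: up by d3 = 9/5 → (-423/20, 397/15)
  seg 4: down by d11 = 91/20 → (-423/20, 263/12)
  seg 5: right by d9 = 37/30 → (-239/12, 263/12)
  seg 6: left by d8 = 74/15 → (-497/20, 263/12)
  seg 7: right by d6 = 779/60 → (-178/15, 263/12)
  seg 8: right by d1 = 11/3 → (-41/5, 263/12)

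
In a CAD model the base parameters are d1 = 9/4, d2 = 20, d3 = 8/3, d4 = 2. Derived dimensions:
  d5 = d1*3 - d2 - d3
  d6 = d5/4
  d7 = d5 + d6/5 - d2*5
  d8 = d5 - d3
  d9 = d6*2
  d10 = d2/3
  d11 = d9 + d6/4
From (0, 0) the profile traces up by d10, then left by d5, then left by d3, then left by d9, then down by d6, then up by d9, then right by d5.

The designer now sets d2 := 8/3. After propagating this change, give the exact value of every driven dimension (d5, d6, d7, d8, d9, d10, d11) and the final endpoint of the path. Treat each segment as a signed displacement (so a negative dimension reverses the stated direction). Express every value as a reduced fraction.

Apply edit: d2 := 8/3
  d5 = d1*3 - d2 - d3 = 17/12
  d6 = d5/4 = 17/48
  d7 = d5 + d6/5 - d2*5 = -2843/240
  d8 = d5 - d3 = -5/4
  d9 = d6*2 = 17/24
  d10 = d2/3 = 8/9
  d11 = d9 + d6/4 = 51/64
Walk from origin (0, 0):
  seg 1: up by d10 = 8/9 → (0, 8/9)
  seg 2: left by d5 = 17/12 → (-17/12, 8/9)
  seg 3: left by d3 = 8/3 → (-49/12, 8/9)
  seg 4: left by d9 = 17/24 → (-115/24, 8/9)
  seg 5: down by d6 = 17/48 → (-115/24, 77/144)
  seg 6: up by d9 = 17/24 → (-115/24, 179/144)
  seg 7: right by d5 = 17/12 → (-27/8, 179/144)

d5 = 17/12
d6 = 17/48
d7 = -2843/240
d8 = -5/4
d9 = 17/24
d10 = 8/9
d11 = 51/64
endpoint = (-27/8, 179/144)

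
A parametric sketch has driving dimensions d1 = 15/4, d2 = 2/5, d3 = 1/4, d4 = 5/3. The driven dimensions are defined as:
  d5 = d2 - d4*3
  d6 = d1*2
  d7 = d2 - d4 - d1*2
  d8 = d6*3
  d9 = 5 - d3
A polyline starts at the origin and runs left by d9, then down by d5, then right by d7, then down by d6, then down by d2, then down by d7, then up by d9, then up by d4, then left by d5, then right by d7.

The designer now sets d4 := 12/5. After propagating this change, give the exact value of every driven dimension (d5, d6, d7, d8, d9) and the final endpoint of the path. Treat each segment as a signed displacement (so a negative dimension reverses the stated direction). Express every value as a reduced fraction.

d5 = -34/5
d6 = 15/2
d7 = -19/2
d8 = 45/2
d9 = 19/4
endpoint = (-339/20, 311/20)

Apply edit: d4 := 12/5
  d5 = d2 - d4*3 = -34/5
  d6 = d1*2 = 15/2
  d7 = d2 - d4 - d1*2 = -19/2
  d8 = d6*3 = 45/2
  d9 = 5 - d3 = 19/4
Walk from origin (0, 0):
  seg 1: left by d9 = 19/4 → (-19/4, 0)
  seg 2: down by d5 = -34/5 → (-19/4, 34/5)
  seg 3: right by d7 = -19/2 → (-57/4, 34/5)
  seg 4: down by d6 = 15/2 → (-57/4, -7/10)
  seg 5: down by d2 = 2/5 → (-57/4, -11/10)
  seg 6: down by d7 = -19/2 → (-57/4, 42/5)
  seg 7: up by d9 = 19/4 → (-57/4, 263/20)
  seg 8: up by d4 = 12/5 → (-57/4, 311/20)
  seg 9: left by d5 = -34/5 → (-149/20, 311/20)
  seg 10: right by d7 = -19/2 → (-339/20, 311/20)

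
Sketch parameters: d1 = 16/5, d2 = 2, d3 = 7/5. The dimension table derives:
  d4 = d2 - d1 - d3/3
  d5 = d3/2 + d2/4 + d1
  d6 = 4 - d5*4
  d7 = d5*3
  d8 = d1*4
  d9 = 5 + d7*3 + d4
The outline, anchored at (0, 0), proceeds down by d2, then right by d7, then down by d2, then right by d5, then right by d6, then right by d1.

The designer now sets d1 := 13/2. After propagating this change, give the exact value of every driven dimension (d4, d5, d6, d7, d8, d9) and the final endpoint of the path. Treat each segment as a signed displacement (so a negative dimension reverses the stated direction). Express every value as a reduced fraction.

Apply edit: d1 := 13/2
  d4 = d2 - d1 - d3/3 = -149/30
  d5 = d3/2 + d2/4 + d1 = 77/10
  d6 = 4 - d5*4 = -134/5
  d7 = d5*3 = 231/10
  d8 = d1*4 = 26
  d9 = 5 + d7*3 + d4 = 208/3
Walk from origin (0, 0):
  seg 1: down by d2 = 2 → (0, -2)
  seg 2: right by d7 = 231/10 → (231/10, -2)
  seg 3: down by d2 = 2 → (231/10, -4)
  seg 4: right by d5 = 77/10 → (154/5, -4)
  seg 5: right by d6 = -134/5 → (4, -4)
  seg 6: right by d1 = 13/2 → (21/2, -4)

d4 = -149/30
d5 = 77/10
d6 = -134/5
d7 = 231/10
d8 = 26
d9 = 208/3
endpoint = (21/2, -4)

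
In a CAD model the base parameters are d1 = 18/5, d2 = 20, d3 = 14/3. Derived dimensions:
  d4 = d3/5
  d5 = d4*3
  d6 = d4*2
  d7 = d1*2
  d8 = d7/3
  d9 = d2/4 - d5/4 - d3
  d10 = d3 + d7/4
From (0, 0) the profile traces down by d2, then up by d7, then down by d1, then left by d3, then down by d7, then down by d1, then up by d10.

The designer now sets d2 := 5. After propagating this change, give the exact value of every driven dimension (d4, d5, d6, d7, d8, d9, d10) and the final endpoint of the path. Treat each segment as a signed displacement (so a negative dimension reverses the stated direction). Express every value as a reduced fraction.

Apply edit: d2 := 5
  d4 = d3/5 = 14/15
  d5 = d4*3 = 14/5
  d6 = d4*2 = 28/15
  d7 = d1*2 = 36/5
  d8 = d7/3 = 12/5
  d9 = d2/4 - d5/4 - d3 = -247/60
  d10 = d3 + d7/4 = 97/15
Walk from origin (0, 0):
  seg 1: down by d2 = 5 → (0, -5)
  seg 2: up by d7 = 36/5 → (0, 11/5)
  seg 3: down by d1 = 18/5 → (0, -7/5)
  seg 4: left by d3 = 14/3 → (-14/3, -7/5)
  seg 5: down by d7 = 36/5 → (-14/3, -43/5)
  seg 6: down by d1 = 18/5 → (-14/3, -61/5)
  seg 7: up by d10 = 97/15 → (-14/3, -86/15)

d4 = 14/15
d5 = 14/5
d6 = 28/15
d7 = 36/5
d8 = 12/5
d9 = -247/60
d10 = 97/15
endpoint = (-14/3, -86/15)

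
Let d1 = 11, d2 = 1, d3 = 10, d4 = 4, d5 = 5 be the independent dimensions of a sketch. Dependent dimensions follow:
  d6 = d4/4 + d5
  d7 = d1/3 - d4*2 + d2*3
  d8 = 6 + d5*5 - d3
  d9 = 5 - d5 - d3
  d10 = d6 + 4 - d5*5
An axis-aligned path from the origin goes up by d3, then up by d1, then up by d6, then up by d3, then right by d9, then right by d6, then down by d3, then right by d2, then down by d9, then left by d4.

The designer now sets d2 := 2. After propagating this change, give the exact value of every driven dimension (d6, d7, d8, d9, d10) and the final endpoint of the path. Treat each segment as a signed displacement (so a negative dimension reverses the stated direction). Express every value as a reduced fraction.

Apply edit: d2 := 2
  d6 = d4/4 + d5 = 6
  d7 = d1/3 - d4*2 + d2*3 = 5/3
  d8 = 6 + d5*5 - d3 = 21
  d9 = 5 - d5 - d3 = -10
  d10 = d6 + 4 - d5*5 = -15
Walk from origin (0, 0):
  seg 1: up by d3 = 10 → (0, 10)
  seg 2: up by d1 = 11 → (0, 21)
  seg 3: up by d6 = 6 → (0, 27)
  seg 4: up by d3 = 10 → (0, 37)
  seg 5: right by d9 = -10 → (-10, 37)
  seg 6: right by d6 = 6 → (-4, 37)
  seg 7: down by d3 = 10 → (-4, 27)
  seg 8: right by d2 = 2 → (-2, 27)
  seg 9: down by d9 = -10 → (-2, 37)
  seg 10: left by d4 = 4 → (-6, 37)

d6 = 6
d7 = 5/3
d8 = 21
d9 = -10
d10 = -15
endpoint = (-6, 37)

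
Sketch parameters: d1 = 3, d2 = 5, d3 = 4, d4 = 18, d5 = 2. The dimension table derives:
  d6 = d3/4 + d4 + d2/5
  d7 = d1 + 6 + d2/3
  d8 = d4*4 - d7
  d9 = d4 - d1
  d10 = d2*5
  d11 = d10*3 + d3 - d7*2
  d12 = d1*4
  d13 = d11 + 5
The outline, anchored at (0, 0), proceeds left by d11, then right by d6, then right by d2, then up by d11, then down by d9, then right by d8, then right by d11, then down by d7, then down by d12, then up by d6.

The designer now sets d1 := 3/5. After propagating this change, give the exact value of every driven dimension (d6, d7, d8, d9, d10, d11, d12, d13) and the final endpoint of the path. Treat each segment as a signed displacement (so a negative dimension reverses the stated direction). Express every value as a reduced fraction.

Apply edit: d1 := 3/5
  d6 = d3/4 + d4 + d2/5 = 20
  d7 = d1 + 6 + d2/3 = 124/15
  d8 = d4*4 - d7 = 956/15
  d9 = d4 - d1 = 87/5
  d10 = d2*5 = 25
  d11 = d10*3 + d3 - d7*2 = 937/15
  d12 = d1*4 = 12/5
  d13 = d11 + 5 = 1012/15
Walk from origin (0, 0):
  seg 1: left by d11 = 937/15 → (-937/15, 0)
  seg 2: right by d6 = 20 → (-637/15, 0)
  seg 3: right by d2 = 5 → (-562/15, 0)
  seg 4: up by d11 = 937/15 → (-562/15, 937/15)
  seg 5: down by d9 = 87/5 → (-562/15, 676/15)
  seg 6: right by d8 = 956/15 → (394/15, 676/15)
  seg 7: right by d11 = 937/15 → (1331/15, 676/15)
  seg 8: down by d7 = 124/15 → (1331/15, 184/5)
  seg 9: down by d12 = 12/5 → (1331/15, 172/5)
  seg 10: up by d6 = 20 → (1331/15, 272/5)

d6 = 20
d7 = 124/15
d8 = 956/15
d9 = 87/5
d10 = 25
d11 = 937/15
d12 = 12/5
d13 = 1012/15
endpoint = (1331/15, 272/5)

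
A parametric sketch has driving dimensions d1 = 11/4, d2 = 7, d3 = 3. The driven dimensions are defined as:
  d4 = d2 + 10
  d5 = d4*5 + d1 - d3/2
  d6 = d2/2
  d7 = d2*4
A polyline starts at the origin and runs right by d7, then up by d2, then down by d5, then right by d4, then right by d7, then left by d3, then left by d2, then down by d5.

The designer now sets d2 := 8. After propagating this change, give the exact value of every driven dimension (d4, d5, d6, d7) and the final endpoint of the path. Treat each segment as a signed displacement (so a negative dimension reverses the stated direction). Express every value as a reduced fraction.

Apply edit: d2 := 8
  d4 = d2 + 10 = 18
  d5 = d4*5 + d1 - d3/2 = 365/4
  d6 = d2/2 = 4
  d7 = d2*4 = 32
Walk from origin (0, 0):
  seg 1: right by d7 = 32 → (32, 0)
  seg 2: up by d2 = 8 → (32, 8)
  seg 3: down by d5 = 365/4 → (32, -333/4)
  seg 4: right by d4 = 18 → (50, -333/4)
  seg 5: right by d7 = 32 → (82, -333/4)
  seg 6: left by d3 = 3 → (79, -333/4)
  seg 7: left by d2 = 8 → (71, -333/4)
  seg 8: down by d5 = 365/4 → (71, -349/2)

d4 = 18
d5 = 365/4
d6 = 4
d7 = 32
endpoint = (71, -349/2)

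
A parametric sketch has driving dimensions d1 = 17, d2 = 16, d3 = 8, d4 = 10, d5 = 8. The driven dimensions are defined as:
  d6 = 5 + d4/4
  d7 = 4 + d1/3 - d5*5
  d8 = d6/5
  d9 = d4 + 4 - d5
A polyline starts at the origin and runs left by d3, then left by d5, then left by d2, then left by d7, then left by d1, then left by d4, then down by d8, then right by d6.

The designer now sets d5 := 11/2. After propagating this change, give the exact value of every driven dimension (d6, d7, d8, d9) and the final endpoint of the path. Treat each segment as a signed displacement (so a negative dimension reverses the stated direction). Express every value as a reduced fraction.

d6 = 15/2
d7 = -107/6
d8 = 3/2
d9 = 17/2
endpoint = (-187/6, -3/2)

Apply edit: d5 := 11/2
  d6 = 5 + d4/4 = 15/2
  d7 = 4 + d1/3 - d5*5 = -107/6
  d8 = d6/5 = 3/2
  d9 = d4 + 4 - d5 = 17/2
Walk from origin (0, 0):
  seg 1: left by d3 = 8 → (-8, 0)
  seg 2: left by d5 = 11/2 → (-27/2, 0)
  seg 3: left by d2 = 16 → (-59/2, 0)
  seg 4: left by d7 = -107/6 → (-35/3, 0)
  seg 5: left by d1 = 17 → (-86/3, 0)
  seg 6: left by d4 = 10 → (-116/3, 0)
  seg 7: down by d8 = 3/2 → (-116/3, -3/2)
  seg 8: right by d6 = 15/2 → (-187/6, -3/2)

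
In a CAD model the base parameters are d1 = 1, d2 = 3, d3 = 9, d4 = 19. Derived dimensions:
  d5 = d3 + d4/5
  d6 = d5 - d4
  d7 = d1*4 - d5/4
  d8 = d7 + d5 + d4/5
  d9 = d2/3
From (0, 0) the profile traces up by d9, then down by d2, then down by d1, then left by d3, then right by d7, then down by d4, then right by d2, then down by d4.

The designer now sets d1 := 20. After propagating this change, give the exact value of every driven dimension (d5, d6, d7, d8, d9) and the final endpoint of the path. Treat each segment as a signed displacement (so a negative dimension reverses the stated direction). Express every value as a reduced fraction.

d5 = 64/5
d6 = -31/5
d7 = 384/5
d8 = 467/5
d9 = 1
endpoint = (354/5, -60)

Apply edit: d1 := 20
  d5 = d3 + d4/5 = 64/5
  d6 = d5 - d4 = -31/5
  d7 = d1*4 - d5/4 = 384/5
  d8 = d7 + d5 + d4/5 = 467/5
  d9 = d2/3 = 1
Walk from origin (0, 0):
  seg 1: up by d9 = 1 → (0, 1)
  seg 2: down by d2 = 3 → (0, -2)
  seg 3: down by d1 = 20 → (0, -22)
  seg 4: left by d3 = 9 → (-9, -22)
  seg 5: right by d7 = 384/5 → (339/5, -22)
  seg 6: down by d4 = 19 → (339/5, -41)
  seg 7: right by d2 = 3 → (354/5, -41)
  seg 8: down by d4 = 19 → (354/5, -60)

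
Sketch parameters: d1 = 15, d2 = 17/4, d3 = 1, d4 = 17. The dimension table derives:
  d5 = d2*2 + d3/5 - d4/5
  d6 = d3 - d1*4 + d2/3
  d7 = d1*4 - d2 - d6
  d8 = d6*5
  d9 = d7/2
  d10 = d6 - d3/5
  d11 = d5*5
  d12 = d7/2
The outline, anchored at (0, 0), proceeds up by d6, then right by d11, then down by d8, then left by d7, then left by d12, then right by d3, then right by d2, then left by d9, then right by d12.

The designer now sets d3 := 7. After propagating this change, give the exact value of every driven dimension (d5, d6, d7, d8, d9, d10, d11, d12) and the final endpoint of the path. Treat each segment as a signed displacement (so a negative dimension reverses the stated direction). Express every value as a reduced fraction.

d5 = 13/2
d6 = -619/12
d7 = 322/3
d8 = -3095/12
d9 = 161/3
d10 = -3179/60
d11 = 65/2
d12 = 161/3
endpoint = (-469/4, 619/3)

Apply edit: d3 := 7
  d5 = d2*2 + d3/5 - d4/5 = 13/2
  d6 = d3 - d1*4 + d2/3 = -619/12
  d7 = d1*4 - d2 - d6 = 322/3
  d8 = d6*5 = -3095/12
  d9 = d7/2 = 161/3
  d10 = d6 - d3/5 = -3179/60
  d11 = d5*5 = 65/2
  d12 = d7/2 = 161/3
Walk from origin (0, 0):
  seg 1: up by d6 = -619/12 → (0, -619/12)
  seg 2: right by d11 = 65/2 → (65/2, -619/12)
  seg 3: down by d8 = -3095/12 → (65/2, 619/3)
  seg 4: left by d7 = 322/3 → (-449/6, 619/3)
  seg 5: left by d12 = 161/3 → (-257/2, 619/3)
  seg 6: right by d3 = 7 → (-243/2, 619/3)
  seg 7: right by d2 = 17/4 → (-469/4, 619/3)
  seg 8: left by d9 = 161/3 → (-2051/12, 619/3)
  seg 9: right by d12 = 161/3 → (-469/4, 619/3)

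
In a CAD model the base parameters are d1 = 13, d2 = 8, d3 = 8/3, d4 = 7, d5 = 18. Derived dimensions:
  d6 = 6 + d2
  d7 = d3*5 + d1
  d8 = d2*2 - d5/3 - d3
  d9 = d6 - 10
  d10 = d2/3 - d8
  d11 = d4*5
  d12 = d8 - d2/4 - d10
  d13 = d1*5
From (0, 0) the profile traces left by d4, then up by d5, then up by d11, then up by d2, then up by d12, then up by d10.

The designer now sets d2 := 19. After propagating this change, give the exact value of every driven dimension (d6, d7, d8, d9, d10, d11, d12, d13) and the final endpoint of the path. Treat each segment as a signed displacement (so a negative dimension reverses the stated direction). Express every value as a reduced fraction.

Apply edit: d2 := 19
  d6 = 6 + d2 = 25
  d7 = d3*5 + d1 = 79/3
  d8 = d2*2 - d5/3 - d3 = 88/3
  d9 = d6 - 10 = 15
  d10 = d2/3 - d8 = -23
  d11 = d4*5 = 35
  d12 = d8 - d2/4 - d10 = 571/12
  d13 = d1*5 = 65
Walk from origin (0, 0):
  seg 1: left by d4 = 7 → (-7, 0)
  seg 2: up by d5 = 18 → (-7, 18)
  seg 3: up by d11 = 35 → (-7, 53)
  seg 4: up by d2 = 19 → (-7, 72)
  seg 5: up by d12 = 571/12 → (-7, 1435/12)
  seg 6: up by d10 = -23 → (-7, 1159/12)

d6 = 25
d7 = 79/3
d8 = 88/3
d9 = 15
d10 = -23
d11 = 35
d12 = 571/12
d13 = 65
endpoint = (-7, 1159/12)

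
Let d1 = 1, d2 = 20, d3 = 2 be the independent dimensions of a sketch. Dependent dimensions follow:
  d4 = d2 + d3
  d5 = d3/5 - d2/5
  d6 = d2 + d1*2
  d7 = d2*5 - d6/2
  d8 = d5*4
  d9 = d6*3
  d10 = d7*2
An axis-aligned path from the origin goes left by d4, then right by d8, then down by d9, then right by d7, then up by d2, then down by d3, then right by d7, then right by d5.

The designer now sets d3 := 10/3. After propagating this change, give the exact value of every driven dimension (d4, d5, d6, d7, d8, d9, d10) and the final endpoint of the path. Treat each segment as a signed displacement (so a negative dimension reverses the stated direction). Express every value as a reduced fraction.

Apply edit: d3 := 10/3
  d4 = d2 + d3 = 70/3
  d5 = d3/5 - d2/5 = -10/3
  d6 = d2 + d1*2 = 22
  d7 = d2*5 - d6/2 = 89
  d8 = d5*4 = -40/3
  d9 = d6*3 = 66
  d10 = d7*2 = 178
Walk from origin (0, 0):
  seg 1: left by d4 = 70/3 → (-70/3, 0)
  seg 2: right by d8 = -40/3 → (-110/3, 0)
  seg 3: down by d9 = 66 → (-110/3, -66)
  seg 4: right by d7 = 89 → (157/3, -66)
  seg 5: up by d2 = 20 → (157/3, -46)
  seg 6: down by d3 = 10/3 → (157/3, -148/3)
  seg 7: right by d7 = 89 → (424/3, -148/3)
  seg 8: right by d5 = -10/3 → (138, -148/3)

d4 = 70/3
d5 = -10/3
d6 = 22
d7 = 89
d8 = -40/3
d9 = 66
d10 = 178
endpoint = (138, -148/3)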